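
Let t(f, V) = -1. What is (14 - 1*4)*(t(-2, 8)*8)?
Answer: -80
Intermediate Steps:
(14 - 1*4)*(t(-2, 8)*8) = (14 - 1*4)*(-1*8) = (14 - 4)*(-8) = 10*(-8) = -80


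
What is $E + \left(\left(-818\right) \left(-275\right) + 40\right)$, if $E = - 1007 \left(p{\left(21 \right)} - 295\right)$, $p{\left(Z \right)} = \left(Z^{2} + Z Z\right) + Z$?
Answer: $-387266$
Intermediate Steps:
$p{\left(Z \right)} = Z + 2 Z^{2}$ ($p{\left(Z \right)} = \left(Z^{2} + Z^{2}\right) + Z = 2 Z^{2} + Z = Z + 2 Z^{2}$)
$E = -612256$ ($E = - 1007 \left(21 \left(1 + 2 \cdot 21\right) - 295\right) = - 1007 \left(21 \left(1 + 42\right) - 295\right) = - 1007 \left(21 \cdot 43 - 295\right) = - 1007 \left(903 - 295\right) = \left(-1007\right) 608 = -612256$)
$E + \left(\left(-818\right) \left(-275\right) + 40\right) = -612256 + \left(\left(-818\right) \left(-275\right) + 40\right) = -612256 + \left(224950 + 40\right) = -612256 + 224990 = -387266$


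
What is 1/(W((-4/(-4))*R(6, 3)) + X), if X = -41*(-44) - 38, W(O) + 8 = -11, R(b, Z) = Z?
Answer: 1/1747 ≈ 0.00057241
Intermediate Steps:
W(O) = -19 (W(O) = -8 - 11 = -19)
X = 1766 (X = 1804 - 38 = 1766)
1/(W((-4/(-4))*R(6, 3)) + X) = 1/(-19 + 1766) = 1/1747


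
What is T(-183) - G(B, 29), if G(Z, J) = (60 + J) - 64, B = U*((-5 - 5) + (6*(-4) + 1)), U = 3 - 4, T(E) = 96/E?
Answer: -1557/61 ≈ -25.525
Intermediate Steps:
U = -1
B = 33 (B = -((-5 - 5) + (6*(-4) + 1)) = -(-10 + (-24 + 1)) = -(-10 - 23) = -1*(-33) = 33)
G(Z, J) = -4 + J
T(-183) - G(B, 29) = 96/(-183) - (-4 + 29) = 96*(-1/183) - 1*25 = -32/61 - 25 = -1557/61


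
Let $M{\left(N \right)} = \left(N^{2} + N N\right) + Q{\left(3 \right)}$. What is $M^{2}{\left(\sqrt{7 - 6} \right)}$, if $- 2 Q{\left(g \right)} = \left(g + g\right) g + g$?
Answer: $\frac{289}{4} \approx 72.25$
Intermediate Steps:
$Q{\left(g \right)} = - g^{2} - \frac{g}{2}$ ($Q{\left(g \right)} = - \frac{\left(g + g\right) g + g}{2} = - \frac{2 g g + g}{2} = - \frac{2 g^{2} + g}{2} = - \frac{g + 2 g^{2}}{2} = - g^{2} - \frac{g}{2}$)
$M{\left(N \right)} = - \frac{21}{2} + 2 N^{2}$ ($M{\left(N \right)} = \left(N^{2} + N N\right) - 3 \left(\frac{1}{2} + 3\right) = \left(N^{2} + N^{2}\right) - 3 \cdot \frac{7}{2} = 2 N^{2} - \frac{21}{2} = - \frac{21}{2} + 2 N^{2}$)
$M^{2}{\left(\sqrt{7 - 6} \right)} = \left(- \frac{21}{2} + 2 \left(\sqrt{7 - 6}\right)^{2}\right)^{2} = \left(- \frac{21}{2} + 2 \left(\sqrt{1}\right)^{2}\right)^{2} = \left(- \frac{21}{2} + 2 \cdot 1^{2}\right)^{2} = \left(- \frac{21}{2} + 2 \cdot 1\right)^{2} = \left(- \frac{21}{2} + 2\right)^{2} = \left(- \frac{17}{2}\right)^{2} = \frac{289}{4}$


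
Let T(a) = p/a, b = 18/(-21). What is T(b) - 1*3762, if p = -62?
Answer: -11069/3 ≈ -3689.7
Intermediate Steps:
b = -6/7 (b = 18*(-1/21) = -6/7 ≈ -0.85714)
T(a) = -62/a
T(b) - 1*3762 = -62/(-6/7) - 1*3762 = -62*(-7/6) - 3762 = 217/3 - 3762 = -11069/3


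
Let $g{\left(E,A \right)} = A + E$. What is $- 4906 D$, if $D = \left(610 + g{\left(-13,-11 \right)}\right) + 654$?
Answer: $-6083440$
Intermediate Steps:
$D = 1240$ ($D = \left(610 - 24\right) + 654 = 586 + 654 = 1240$)
$- 4906 D = \left(-4906\right) 1240 = -6083440$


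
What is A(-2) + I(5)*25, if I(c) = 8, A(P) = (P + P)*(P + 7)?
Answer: 180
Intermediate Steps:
A(P) = 2*P*(7 + P) (A(P) = (2*P)*(7 + P) = 2*P*(7 + P))
A(-2) + I(5)*25 = 2*(-2)*(7 - 2) + 8*25 = 2*(-2)*5 + 200 = -20 + 200 = 180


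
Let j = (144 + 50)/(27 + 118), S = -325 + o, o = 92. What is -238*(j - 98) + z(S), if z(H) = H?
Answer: 3302023/145 ≈ 22773.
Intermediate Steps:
S = -233 (S = -325 + 92 = -233)
j = 194/145 ≈ 1.3379
-238*(j - 98) + z(S) = -238*(194/145 - 98) - 233 = -238*(-14016/145) - 233 = 3335808/145 - 233 = 3302023/145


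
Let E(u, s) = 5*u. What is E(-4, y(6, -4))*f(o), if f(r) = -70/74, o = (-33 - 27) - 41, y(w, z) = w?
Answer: 700/37 ≈ 18.919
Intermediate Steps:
o = -101 (o = -60 - 41 = -101)
f(r) = -35/37 (f(r) = -70*1/74 = -35/37)
E(-4, y(6, -4))*f(o) = (5*(-4))*(-35/37) = -20*(-35/37) = 700/37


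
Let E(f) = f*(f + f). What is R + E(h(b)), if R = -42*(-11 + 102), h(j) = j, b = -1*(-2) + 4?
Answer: -3750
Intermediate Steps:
b = 6 (b = 2 + 4 = 6)
E(f) = 2*f**2 (E(f) = f*(2*f) = 2*f**2)
R = -3822 (R = -42*91 = -3822)
R + E(h(b)) = -3822 + 2*6**2 = -3822 + 2*36 = -3822 + 72 = -3750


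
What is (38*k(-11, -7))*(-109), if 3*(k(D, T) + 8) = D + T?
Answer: 57988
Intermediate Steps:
k(D, T) = -8 + D/3 + T/3 (k(D, T) = -8 + (D + T)/3 = -8 + (D/3 + T/3) = -8 + D/3 + T/3)
(38*k(-11, -7))*(-109) = (38*(-8 + (1/3)*(-11) + (1/3)*(-7)))*(-109) = (38*(-8 - 11/3 - 7/3))*(-109) = (38*(-14))*(-109) = -532*(-109) = 57988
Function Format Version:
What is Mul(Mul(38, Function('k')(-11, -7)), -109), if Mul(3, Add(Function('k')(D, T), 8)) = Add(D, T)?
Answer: 57988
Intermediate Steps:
Function('k')(D, T) = Add(-8, Mul(Rational(1, 3), D), Mul(Rational(1, 3), T)) (Function('k')(D, T) = Add(-8, Mul(Rational(1, 3), Add(D, T))) = Add(-8, Add(Mul(Rational(1, 3), D), Mul(Rational(1, 3), T))) = Add(-8, Mul(Rational(1, 3), D), Mul(Rational(1, 3), T)))
Mul(Mul(38, Function('k')(-11, -7)), -109) = Mul(Mul(38, Add(-8, Mul(Rational(1, 3), -11), Mul(Rational(1, 3), -7))), -109) = Mul(Mul(38, Add(-8, Rational(-11, 3), Rational(-7, 3))), -109) = Mul(Mul(38, -14), -109) = Mul(-532, -109) = 57988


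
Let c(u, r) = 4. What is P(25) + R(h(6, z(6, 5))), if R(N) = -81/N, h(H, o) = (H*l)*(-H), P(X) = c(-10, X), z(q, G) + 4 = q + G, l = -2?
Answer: 23/8 ≈ 2.8750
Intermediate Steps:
z(q, G) = -4 + G + q (z(q, G) = -4 + (q + G) = -4 + (G + q) = -4 + G + q)
P(X) = 4
h(H, o) = 2*H² (h(H, o) = (H*(-2))*(-H) = (-2*H)*(-H) = 2*H²)
P(25) + R(h(6, z(6, 5))) = 4 - 81/(2*6²) = 4 - 81/(2*36) = 4 - 81/72 = 4 - 81*1/72 = 4 - 9/8 = 23/8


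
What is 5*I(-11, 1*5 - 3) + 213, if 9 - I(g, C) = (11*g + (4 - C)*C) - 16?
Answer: 923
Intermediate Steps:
I(g, C) = 25 - 11*g - C*(4 - C) (I(g, C) = 9 - ((11*g + (4 - C)*C) - 16) = 9 - ((11*g + C*(4 - C)) - 16) = 9 - (-16 + 11*g + C*(4 - C)) = 9 + (16 - 11*g - C*(4 - C)) = 25 - 11*g - C*(4 - C))
5*I(-11, 1*5 - 3) + 213 = 5*(25 + (1*5 - 3)² - 11*(-11) - 4*(1*5 - 3)) + 213 = 5*(25 + (5 - 3)² + 121 - 4*(5 - 3)) + 213 = 5*(25 + 2² + 121 - 4*2) + 213 = 5*(25 + 4 + 121 - 8) + 213 = 5*142 + 213 = 710 + 213 = 923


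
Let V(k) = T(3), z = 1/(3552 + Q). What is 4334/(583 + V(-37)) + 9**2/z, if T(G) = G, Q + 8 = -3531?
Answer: 310696/293 ≈ 1060.4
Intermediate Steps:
Q = -3539 (Q = -8 - 3531 = -3539)
z = 1/13 (z = 1/(3552 - 3539) = 1/13 ≈ 0.076923)
V(k) = 3
4334/(583 + V(-37)) + 9**2/z = 4334/(583 + 3) + 9**2/(1/13) = 4334/586 + 81*13 = 4334*(1/586) + 1053 = 2167/293 + 1053 = 310696/293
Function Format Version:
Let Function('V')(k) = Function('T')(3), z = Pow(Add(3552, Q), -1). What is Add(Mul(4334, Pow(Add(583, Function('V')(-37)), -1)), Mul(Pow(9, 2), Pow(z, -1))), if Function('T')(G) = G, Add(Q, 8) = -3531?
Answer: Rational(310696, 293) ≈ 1060.4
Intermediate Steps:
Q = -3539 (Q = Add(-8, -3531) = -3539)
z = Rational(1, 13) (z = Pow(Add(3552, -3539), -1) = Pow(13, -1) = Rational(1, 13) ≈ 0.076923)
Function('V')(k) = 3
Add(Mul(4334, Pow(Add(583, Function('V')(-37)), -1)), Mul(Pow(9, 2), Pow(z, -1))) = Add(Mul(4334, Pow(Add(583, 3), -1)), Mul(Pow(9, 2), Pow(Rational(1, 13), -1))) = Add(Mul(4334, Pow(586, -1)), Mul(81, 13)) = Add(Mul(4334, Rational(1, 586)), 1053) = Add(Rational(2167, 293), 1053) = Rational(310696, 293)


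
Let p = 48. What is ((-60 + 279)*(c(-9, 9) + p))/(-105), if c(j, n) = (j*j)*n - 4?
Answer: -56429/35 ≈ -1612.3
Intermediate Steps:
c(j, n) = -4 + n*j² (c(j, n) = j²*n - 4 = n*j² - 4 = -4 + n*j²)
((-60 + 279)*(c(-9, 9) + p))/(-105) = ((-60 + 279)*((-4 + 9*(-9)²) + 48))/(-105) = -73*((-4 + 9*81) + 48)/35 = -73*((-4 + 729) + 48)/35 = -73*(725 + 48)/35 = -73*773/35 = -1/105*169287 = -56429/35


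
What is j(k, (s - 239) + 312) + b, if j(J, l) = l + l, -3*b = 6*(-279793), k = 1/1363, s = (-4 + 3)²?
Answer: 559734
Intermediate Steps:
s = 1 (s = (-1)² = 1)
k = 1/1363 ≈ 0.00073368
b = 559586 (b = -2*(-279793) = -⅓*(-1678758) = 559586)
j(J, l) = 2*l
j(k, (s - 239) + 312) + b = 2*((1 - 239) + 312) + 559586 = 2*(-238 + 312) + 559586 = 2*74 + 559586 = 148 + 559586 = 559734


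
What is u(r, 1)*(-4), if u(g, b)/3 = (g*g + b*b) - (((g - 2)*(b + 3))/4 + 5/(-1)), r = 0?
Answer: -96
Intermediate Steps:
u(g, b) = 15 + 3*b² + 3*g² - 3*(-2 + g)*(3 + b)/4 (u(g, b) = 3*((g*g + b*b) - (((g - 2)*(b + 3))/4 + 5/(-1))) = 3*((g² + b²) - (((-2 + g)*(3 + b))*(¼) + 5*(-1))) = 3*((b² + g²) - ((-2 + g)*(3 + b)/4 - 5)) = 3*((b² + g²) - (-5 + (-2 + g)*(3 + b)/4)) = 3*((b² + g²) + (5 - (-2 + g)*(3 + b)/4)) = 3*(5 + b² + g² - (-2 + g)*(3 + b)/4) = 15 + 3*b² + 3*g² - 3*(-2 + g)*(3 + b)/4)
u(r, 1)*(-4) = (39/2 + 3*1² + 3*0² - 9/4*0 + (3/2)*1 - ¾*1*0)*(-4) = (39/2 + 3*1 + 3*0 + 0 + 3/2 + 0)*(-4) = (39/2 + 3 + 0 + 0 + 3/2 + 0)*(-4) = 24*(-4) = -96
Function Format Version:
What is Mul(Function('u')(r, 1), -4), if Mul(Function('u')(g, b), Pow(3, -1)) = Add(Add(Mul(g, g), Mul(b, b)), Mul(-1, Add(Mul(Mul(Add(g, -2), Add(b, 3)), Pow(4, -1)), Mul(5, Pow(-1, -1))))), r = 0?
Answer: -96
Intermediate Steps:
Function('u')(g, b) = Add(15, Mul(3, Pow(b, 2)), Mul(3, Pow(g, 2)), Mul(Rational(-3, 4), Add(-2, g), Add(3, b))) (Function('u')(g, b) = Mul(3, Add(Add(Mul(g, g), Mul(b, b)), Mul(-1, Add(Mul(Mul(Add(g, -2), Add(b, 3)), Pow(4, -1)), Mul(5, Pow(-1, -1)))))) = Mul(3, Add(Add(Pow(g, 2), Pow(b, 2)), Mul(-1, Add(Mul(Mul(Add(-2, g), Add(3, b)), Rational(1, 4)), Mul(5, -1))))) = Mul(3, Add(Add(Pow(b, 2), Pow(g, 2)), Mul(-1, Add(Mul(Rational(1, 4), Add(-2, g), Add(3, b)), -5)))) = Mul(3, Add(Add(Pow(b, 2), Pow(g, 2)), Mul(-1, Add(-5, Mul(Rational(1, 4), Add(-2, g), Add(3, b)))))) = Mul(3, Add(Add(Pow(b, 2), Pow(g, 2)), Add(5, Mul(Rational(-1, 4), Add(-2, g), Add(3, b))))) = Mul(3, Add(5, Pow(b, 2), Pow(g, 2), Mul(Rational(-1, 4), Add(-2, g), Add(3, b)))) = Add(15, Mul(3, Pow(b, 2)), Mul(3, Pow(g, 2)), Mul(Rational(-3, 4), Add(-2, g), Add(3, b))))
Mul(Function('u')(r, 1), -4) = Mul(Add(Rational(39, 2), Mul(3, Pow(1, 2)), Mul(3, Pow(0, 2)), Mul(Rational(-9, 4), 0), Mul(Rational(3, 2), 1), Mul(Rational(-3, 4), 1, 0)), -4) = Mul(Add(Rational(39, 2), Mul(3, 1), Mul(3, 0), 0, Rational(3, 2), 0), -4) = Mul(Add(Rational(39, 2), 3, 0, 0, Rational(3, 2), 0), -4) = Mul(24, -4) = -96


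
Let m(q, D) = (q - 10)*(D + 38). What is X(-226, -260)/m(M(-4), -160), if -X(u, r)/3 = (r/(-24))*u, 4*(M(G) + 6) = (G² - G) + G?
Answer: 7345/1464 ≈ 5.0171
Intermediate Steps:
M(G) = -6 + G²/4 (M(G) = -6 + ((G² - G) + G)/4 = -6 + G²/4)
m(q, D) = (-10 + q)*(38 + D)
X(u, r) = r*u/8 (X(u, r) = -3*r/(-24)*u = -3*r*(-1/24)*u = -3*(-r/24)*u = -(-1)*r*u/8 = r*u/8)
X(-226, -260)/m(M(-4), -160) = ((⅛)*(-260)*(-226))/(-380 - 10*(-160) + 38*(-6 + (¼)*(-4)²) - 160*(-6 + (¼)*(-4)²)) = 7345/(-380 + 1600 + 38*(-6 + (¼)*16) - 160*(-6 + (¼)*16)) = 7345/(-380 + 1600 + 38*(-6 + 4) - 160*(-6 + 4)) = 7345/(-380 + 1600 + 38*(-2) - 160*(-2)) = 7345/(-380 + 1600 - 76 + 320) = 7345/1464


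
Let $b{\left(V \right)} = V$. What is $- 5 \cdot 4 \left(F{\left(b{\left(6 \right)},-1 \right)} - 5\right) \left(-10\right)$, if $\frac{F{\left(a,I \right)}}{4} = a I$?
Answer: $-5800$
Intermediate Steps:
$F{\left(a,I \right)} = 4 I a$ ($F{\left(a,I \right)} = 4 a I = 4 I a$)
$- 5 \cdot 4 \left(F{\left(b{\left(6 \right)},-1 \right)} - 5\right) \left(-10\right) = - 5 \cdot 4 \left(4 \left(-1\right) 6 - 5\right) \left(-10\right) = - 5 \cdot 4 \left(-24 - 5\right) \left(-10\right) = - 5 \cdot 4 \left(-29\right) \left(-10\right) = \left(-5\right) \left(-116\right) \left(-10\right) = 580 \left(-10\right) = -5800$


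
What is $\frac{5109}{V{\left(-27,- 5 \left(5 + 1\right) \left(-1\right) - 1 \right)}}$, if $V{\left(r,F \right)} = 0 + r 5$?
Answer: $- \frac{1703}{45} \approx -37.844$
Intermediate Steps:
$V{\left(r,F \right)} = 5 r$ ($V{\left(r,F \right)} = 0 + 5 r = 5 r$)
$\frac{5109}{V{\left(-27,- 5 \left(5 + 1\right) \left(-1\right) - 1 \right)}} = \frac{5109}{5 \left(-27\right)} = \frac{5109}{-135} = 5109 \left(- \frac{1}{135}\right) = - \frac{1703}{45}$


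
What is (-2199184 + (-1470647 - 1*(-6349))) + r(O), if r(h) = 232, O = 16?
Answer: -3663250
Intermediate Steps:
(-2199184 + (-1470647 - 1*(-6349))) + r(O) = (-2199184 + (-1470647 - 1*(-6349))) + 232 = (-2199184 + (-1470647 + 6349)) + 232 = (-2199184 - 1464298) + 232 = -3663482 + 232 = -3663250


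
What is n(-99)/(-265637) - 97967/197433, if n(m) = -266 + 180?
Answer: -26006680741/52445509821 ≈ -0.49588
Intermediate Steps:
n(m) = -86
n(-99)/(-265637) - 97967/197433 = -86/(-265637) - 97967/197433 = -86*(-1/265637) - 97967*1/197433 = 86/265637 - 97967/197433 = -26006680741/52445509821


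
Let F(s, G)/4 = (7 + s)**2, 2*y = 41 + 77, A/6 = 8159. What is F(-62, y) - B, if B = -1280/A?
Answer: 296172340/24477 ≈ 12100.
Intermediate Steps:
A = 48954 (A = 6*8159 = 48954)
y = 59 (y = (41 + 77)/2 = (1/2)*118 = 59)
F(s, G) = 4*(7 + s)**2
B = -640/24477 (B = -1280/48954 = -1280*1/48954 = -640/24477 ≈ -0.026147)
F(-62, y) - B = 4*(7 - 62)**2 - 1*(-640/24477) = 4*(-55)**2 + 640/24477 = 4*3025 + 640/24477 = 12100 + 640/24477 = 296172340/24477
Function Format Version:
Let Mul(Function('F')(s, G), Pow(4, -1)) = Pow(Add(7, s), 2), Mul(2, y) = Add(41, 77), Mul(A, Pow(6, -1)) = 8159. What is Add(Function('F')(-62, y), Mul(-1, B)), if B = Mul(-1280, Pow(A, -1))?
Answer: Rational(296172340, 24477) ≈ 12100.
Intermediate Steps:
A = 48954 (A = Mul(6, 8159) = 48954)
y = 59 (y = Mul(Rational(1, 2), Add(41, 77)) = Mul(Rational(1, 2), 118) = 59)
Function('F')(s, G) = Mul(4, Pow(Add(7, s), 2))
B = Rational(-640, 24477) (B = Mul(-1280, Pow(48954, -1)) = Mul(-1280, Rational(1, 48954)) = Rational(-640, 24477) ≈ -0.026147)
Add(Function('F')(-62, y), Mul(-1, B)) = Add(Mul(4, Pow(Add(7, -62), 2)), Mul(-1, Rational(-640, 24477))) = Add(Mul(4, Pow(-55, 2)), Rational(640, 24477)) = Add(Mul(4, 3025), Rational(640, 24477)) = Add(12100, Rational(640, 24477)) = Rational(296172340, 24477)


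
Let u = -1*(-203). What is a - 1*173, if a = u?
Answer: 30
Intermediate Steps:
u = 203
a = 203
a - 1*173 = 203 - 1*173 = 203 - 173 = 30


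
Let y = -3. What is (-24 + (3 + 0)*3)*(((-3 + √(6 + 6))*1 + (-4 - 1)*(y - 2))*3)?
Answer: -990 - 90*√3 ≈ -1145.9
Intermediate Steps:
(-24 + (3 + 0)*3)*(((-3 + √(6 + 6))*1 + (-4 - 1)*(y - 2))*3) = (-24 + (3 + 0)*3)*(((-3 + √(6 + 6))*1 + (-4 - 1)*(-3 - 2))*3) = (-24 + 3*3)*(((-3 + √12)*1 - 5*(-5))*3) = (-24 + 9)*(((-3 + 2*√3)*1 + 25)*3) = -15*((-3 + 2*√3) + 25)*3 = -15*(22 + 2*√3)*3 = -15*(66 + 6*√3) = -990 - 90*√3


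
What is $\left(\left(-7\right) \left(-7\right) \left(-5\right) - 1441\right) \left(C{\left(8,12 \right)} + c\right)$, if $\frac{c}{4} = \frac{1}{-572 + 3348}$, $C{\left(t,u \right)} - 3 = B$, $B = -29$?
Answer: $\frac{15210249}{347} \approx 43834.0$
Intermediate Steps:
$C{\left(t,u \right)} = -26$ ($C{\left(t,u \right)} = 3 - 29 = -26$)
$c = \frac{1}{694}$ ($c = \frac{4}{-572 + 3348} = \frac{4}{2776} = 4 \cdot \frac{1}{2776} = \frac{1}{694} \approx 0.0014409$)
$\left(\left(-7\right) \left(-7\right) \left(-5\right) - 1441\right) \left(C{\left(8,12 \right)} + c\right) = \left(\left(-7\right) \left(-7\right) \left(-5\right) - 1441\right) \left(-26 + \frac{1}{694}\right) = \left(49 \left(-5\right) - 1441\right) \left(- \frac{18043}{694}\right) = \left(-245 - 1441\right) \left(- \frac{18043}{694}\right) = \left(-1686\right) \left(- \frac{18043}{694}\right) = \frac{15210249}{347}$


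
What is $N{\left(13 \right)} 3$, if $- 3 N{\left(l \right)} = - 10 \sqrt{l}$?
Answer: $10 \sqrt{13} \approx 36.056$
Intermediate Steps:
$N{\left(l \right)} = \frac{10 \sqrt{l}}{3}$ ($N{\left(l \right)} = - \frac{\left(-10\right) \sqrt{l}}{3} = \frac{10 \sqrt{l}}{3}$)
$N{\left(13 \right)} 3 = \frac{10 \sqrt{13}}{3} \cdot 3 = 10 \sqrt{13}$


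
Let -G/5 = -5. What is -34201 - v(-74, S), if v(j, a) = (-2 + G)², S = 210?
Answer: -34730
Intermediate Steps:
G = 25 (G = -5*(-5) = 25)
v(j, a) = 529 (v(j, a) = (-2 + 25)² = 23² = 529)
-34201 - v(-74, S) = -34201 - 1*529 = -34201 - 529 = -34730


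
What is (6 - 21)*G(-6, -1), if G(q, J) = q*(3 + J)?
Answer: 180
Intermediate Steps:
(6 - 21)*G(-6, -1) = (6 - 21)*(-6*(3 - 1)) = -(-90)*2 = -15*(-12) = 180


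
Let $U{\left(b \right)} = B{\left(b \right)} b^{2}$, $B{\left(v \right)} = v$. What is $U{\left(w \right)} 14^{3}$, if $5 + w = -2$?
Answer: $-941192$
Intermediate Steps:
$w = -7$ ($w = -5 - 2 = -7$)
$U{\left(b \right)} = b^{3}$ ($U{\left(b \right)} = b b^{2} = b^{3}$)
$U{\left(w \right)} 14^{3} = \left(-7\right)^{3} \cdot 14^{3} = \left(-343\right) 2744 = -941192$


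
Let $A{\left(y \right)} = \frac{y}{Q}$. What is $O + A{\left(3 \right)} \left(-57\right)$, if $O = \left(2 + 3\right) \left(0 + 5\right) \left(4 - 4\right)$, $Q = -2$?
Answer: $\frac{171}{2} \approx 85.5$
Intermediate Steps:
$A{\left(y \right)} = - \frac{y}{2}$ ($A{\left(y \right)} = \frac{y}{-2} = y \left(- \frac{1}{2}\right) = - \frac{y}{2}$)
$O = 0$ ($O = 5 \cdot 5 \cdot 0 = 5 \cdot 0 = 0$)
$O + A{\left(3 \right)} \left(-57\right) = 0 + \left(- \frac{1}{2}\right) 3 \left(-57\right) = 0 - - \frac{171}{2} = 0 + \frac{171}{2} = \frac{171}{2}$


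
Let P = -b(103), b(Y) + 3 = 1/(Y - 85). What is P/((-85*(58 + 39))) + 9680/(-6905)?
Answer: -287394953/204954210 ≈ -1.4022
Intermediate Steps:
b(Y) = -3 + 1/(-85 + Y) (b(Y) = -3 + 1/(Y - 85) = -3 + 1/(-85 + Y))
P = 53/18 (P = -(256 - 3*103)/(-85 + 103) = -(256 - 309)/18 = -(-53)/18 = -1*(-53/18) = 53/18 ≈ 2.9444)
P/((-85*(58 + 39))) + 9680/(-6905) = 53/(18*((-85*(58 + 39)))) + 9680/(-6905) = 53/(18*((-85*97))) + 9680*(-1/6905) = (53/18)/(-8245) - 1936/1381 = (53/18)*(-1/8245) - 1936/1381 = -53/148410 - 1936/1381 = -287394953/204954210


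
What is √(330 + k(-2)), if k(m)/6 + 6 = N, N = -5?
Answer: 2*√66 ≈ 16.248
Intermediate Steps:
k(m) = -66 (k(m) = -36 + 6*(-5) = -36 - 30 = -66)
√(330 + k(-2)) = √(330 - 66) = √264 = 2*√66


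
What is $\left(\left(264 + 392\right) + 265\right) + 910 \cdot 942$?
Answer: $858141$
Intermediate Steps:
$\left(\left(264 + 392\right) + 265\right) + 910 \cdot 942 = \left(656 + 265\right) + 857220 = 921 + 857220 = 858141$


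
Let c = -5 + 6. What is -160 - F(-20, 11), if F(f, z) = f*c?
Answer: -140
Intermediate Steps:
c = 1
F(f, z) = f (F(f, z) = f*1 = f)
-160 - F(-20, 11) = -160 - 1*(-20) = -160 + 20 = -140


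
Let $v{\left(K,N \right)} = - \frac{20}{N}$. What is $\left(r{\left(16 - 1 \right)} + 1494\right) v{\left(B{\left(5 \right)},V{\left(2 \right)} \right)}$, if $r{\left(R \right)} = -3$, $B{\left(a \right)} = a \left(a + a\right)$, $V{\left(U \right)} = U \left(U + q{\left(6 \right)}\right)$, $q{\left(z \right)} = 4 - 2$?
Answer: $- \frac{7455}{2} \approx -3727.5$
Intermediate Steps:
$q{\left(z \right)} = 2$
$V{\left(U \right)} = U \left(2 + U\right)$ ($V{\left(U \right)} = U \left(U + 2\right) = U \left(2 + U\right)$)
$B{\left(a \right)} = 2 a^{2}$ ($B{\left(a \right)} = a 2 a = 2 a^{2}$)
$\left(r{\left(16 - 1 \right)} + 1494\right) v{\left(B{\left(5 \right)},V{\left(2 \right)} \right)} = \left(-3 + 1494\right) \left(- \frac{20}{2 \left(2 + 2\right)}\right) = 1491 \left(- \frac{20}{2 \cdot 4}\right) = 1491 \left(- \frac{20}{8}\right) = 1491 \left(\left(-20\right) \frac{1}{8}\right) = 1491 \left(- \frac{5}{2}\right) = - \frac{7455}{2}$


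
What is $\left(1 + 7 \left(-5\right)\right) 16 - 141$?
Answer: $-685$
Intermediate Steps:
$\left(1 + 7 \left(-5\right)\right) 16 - 141 = \left(1 - 35\right) 16 - 141 = \left(-34\right) 16 - 141 = -544 - 141 = -685$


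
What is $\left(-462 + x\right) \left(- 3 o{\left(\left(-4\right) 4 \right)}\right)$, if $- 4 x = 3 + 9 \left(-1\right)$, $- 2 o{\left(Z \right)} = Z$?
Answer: $11052$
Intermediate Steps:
$o{\left(Z \right)} = - \frac{Z}{2}$
$x = \frac{3}{2}$ ($x = - \frac{3 + 9 \left(-1\right)}{4} = - \frac{3 - 9}{4} = \left(- \frac{1}{4}\right) \left(-6\right) = \frac{3}{2} \approx 1.5$)
$\left(-462 + x\right) \left(- 3 o{\left(\left(-4\right) 4 \right)}\right) = \left(-462 + \frac{3}{2}\right) \left(- 3 \left(- \frac{\left(-4\right) 4}{2}\right)\right) = - \frac{921 \left(- 3 \left(\left(- \frac{1}{2}\right) \left(-16\right)\right)\right)}{2} = - \frac{921 \left(\left(-3\right) 8\right)}{2} = \left(- \frac{921}{2}\right) \left(-24\right) = 11052$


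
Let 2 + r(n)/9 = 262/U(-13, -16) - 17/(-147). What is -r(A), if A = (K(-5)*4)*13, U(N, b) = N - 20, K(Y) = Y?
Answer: 47655/539 ≈ 88.414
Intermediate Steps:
U(N, b) = -20 + N
A = -260 (A = -5*4*13 = -20*13 = -260)
r(n) = -47655/539 (r(n) = -18 + 9*(262/(-20 - 13) - 17/(-147)) = -18 + 9*(262/(-33) - 17*(-1/147)) = -18 + 9*(262*(-1/33) + 17/147) = -18 + 9*(-262/33 + 17/147) = -18 + 9*(-4217/539) = -18 - 37953/539 = -47655/539)
-r(A) = -1*(-47655/539) = 47655/539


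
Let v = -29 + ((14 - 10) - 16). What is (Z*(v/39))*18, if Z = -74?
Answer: 18204/13 ≈ 1400.3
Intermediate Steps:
v = -41 (v = -29 + (4 - 16) = -29 - 12 = -41)
(Z*(v/39))*18 = -(-3034)/39*18 = -74*(-41/39)*18 = (3034/39)*18 = 18204/13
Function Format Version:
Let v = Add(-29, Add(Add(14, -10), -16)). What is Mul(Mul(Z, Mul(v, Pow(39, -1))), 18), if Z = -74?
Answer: Rational(18204, 13) ≈ 1400.3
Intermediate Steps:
v = -41 (v = Add(-29, Add(4, -16)) = Add(-29, -12) = -41)
Mul(Mul(Z, Mul(v, Pow(39, -1))), 18) = Mul(Mul(-74, Mul(-41, Pow(39, -1))), 18) = Mul(Mul(-74, Mul(-41, Rational(1, 39))), 18) = Mul(Mul(-74, Rational(-41, 39)), 18) = Mul(Rational(3034, 39), 18) = Rational(18204, 13)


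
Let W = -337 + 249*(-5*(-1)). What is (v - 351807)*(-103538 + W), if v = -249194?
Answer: 61680732630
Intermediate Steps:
W = 908 (W = -337 + 249*5 = -337 + 1245 = 908)
(v - 351807)*(-103538 + W) = (-249194 - 351807)*(-103538 + 908) = -601001*(-102630) = 61680732630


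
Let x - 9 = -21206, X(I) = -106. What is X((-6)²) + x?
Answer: -21303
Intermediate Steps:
x = -21197 (x = 9 - 21206 = -21197)
X((-6)²) + x = -106 - 21197 = -21303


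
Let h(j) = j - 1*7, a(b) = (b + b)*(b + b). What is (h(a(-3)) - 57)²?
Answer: 784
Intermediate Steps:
a(b) = 4*b² (a(b) = (2*b)*(2*b) = 4*b²)
h(j) = -7 + j (h(j) = j - 7 = -7 + j)
(h(a(-3)) - 57)² = ((-7 + 4*(-3)²) - 57)² = ((-7 + 4*9) - 57)² = ((-7 + 36) - 57)² = (29 - 57)² = (-28)² = 784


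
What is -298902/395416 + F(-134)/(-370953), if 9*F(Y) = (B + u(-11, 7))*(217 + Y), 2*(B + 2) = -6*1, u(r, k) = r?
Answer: -498691115003/660063381516 ≈ -0.75552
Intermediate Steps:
B = -5 (B = -2 + (-6*1)/2 = -2 + (1/2)*(-6) = -2 - 3 = -5)
F(Y) = -3472/9 - 16*Y/9 (F(Y) = ((-5 - 11)*(217 + Y))/9 = (-16*(217 + Y))/9 = (-3472 - 16*Y)/9 = -3472/9 - 16*Y/9)
-298902/395416 + F(-134)/(-370953) = -298902/395416 + (-3472/9 - 16/9*(-134))/(-370953) = -298902*1/395416 + (-3472/9 + 2144/9)*(-1/370953) = -149451/197708 - 1328/9*(-1/370953) = -149451/197708 + 1328/3338577 = -498691115003/660063381516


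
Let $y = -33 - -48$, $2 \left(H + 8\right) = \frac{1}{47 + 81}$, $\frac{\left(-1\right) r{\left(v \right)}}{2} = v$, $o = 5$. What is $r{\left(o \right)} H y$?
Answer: $\frac{153525}{128} \approx 1199.4$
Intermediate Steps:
$r{\left(v \right)} = - 2 v$
$H = - \frac{2047}{256}$ ($H = -8 + \frac{1}{2 \left(47 + 81\right)} = -8 + \frac{1}{2 \cdot 128} = -8 + \frac{1}{2} \cdot \frac{1}{128} = -8 + \frac{1}{256} = - \frac{2047}{256} \approx -7.9961$)
$y = 15$ ($y = -33 + 48 = 15$)
$r{\left(o \right)} H y = \left(-2\right) 5 \left(- \frac{2047}{256}\right) 15 = \left(-10\right) \left(- \frac{2047}{256}\right) 15 = \frac{10235}{128} \cdot 15 = \frac{153525}{128}$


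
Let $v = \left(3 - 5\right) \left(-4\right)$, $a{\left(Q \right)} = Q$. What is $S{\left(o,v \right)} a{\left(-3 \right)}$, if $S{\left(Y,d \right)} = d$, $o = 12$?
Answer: $-24$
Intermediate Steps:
$v = 8$ ($v = \left(-2\right) \left(-4\right) = 8$)
$S{\left(o,v \right)} a{\left(-3 \right)} = 8 \left(-3\right) = -24$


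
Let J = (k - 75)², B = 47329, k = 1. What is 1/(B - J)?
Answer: 1/41853 ≈ 2.3893e-5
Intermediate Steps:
J = 5476 (J = (1 - 75)² = (-74)² = 5476)
1/(B - J) = 1/(47329 - 1*5476) = 1/(47329 - 5476) = 1/41853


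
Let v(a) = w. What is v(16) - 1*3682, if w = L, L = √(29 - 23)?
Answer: -3682 + √6 ≈ -3679.6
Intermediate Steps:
L = √6 ≈ 2.4495
w = √6 ≈ 2.4495
v(a) = √6
v(16) - 1*3682 = √6 - 1*3682 = √6 - 3682 = -3682 + √6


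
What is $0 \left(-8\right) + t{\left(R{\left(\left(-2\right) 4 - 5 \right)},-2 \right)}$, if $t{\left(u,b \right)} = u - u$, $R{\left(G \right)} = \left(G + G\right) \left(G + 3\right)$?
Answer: $0$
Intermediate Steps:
$R{\left(G \right)} = 2 G \left(3 + G\right)$
$t{\left(u,b \right)} = 0$
$0 \left(-8\right) + t{\left(R{\left(\left(-2\right) 4 - 5 \right)},-2 \right)} = 0 \left(-8\right) + 0 = 0 + 0 = 0$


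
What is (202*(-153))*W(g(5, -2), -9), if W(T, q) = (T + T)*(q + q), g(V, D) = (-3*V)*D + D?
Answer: 31153248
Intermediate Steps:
g(V, D) = D - 3*D*V (g(V, D) = -3*D*V + D = D - 3*D*V)
W(T, q) = 4*T*q (W(T, q) = (2*T)*(2*q) = 4*T*q)
(202*(-153))*W(g(5, -2), -9) = (202*(-153))*(4*(-2*(1 - 3*5))*(-9)) = -123624*(-2*(1 - 15))*(-9) = -123624*(-2*(-14))*(-9) = -123624*28*(-9) = -30906*(-1008) = 31153248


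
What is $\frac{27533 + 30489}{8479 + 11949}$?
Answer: $\frac{29011}{10214} \approx 2.8403$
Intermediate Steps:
$\frac{27533 + 30489}{8479 + 11949} = \frac{58022}{20428} = 58022 \cdot \frac{1}{20428} = \frac{29011}{10214}$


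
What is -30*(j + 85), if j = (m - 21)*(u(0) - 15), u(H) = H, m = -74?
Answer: -45300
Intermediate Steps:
j = 1425 (j = (-74 - 21)*(0 - 15) = -95*(-15) = 1425)
-30*(j + 85) = -30*(1425 + 85) = -30*1510 = -45300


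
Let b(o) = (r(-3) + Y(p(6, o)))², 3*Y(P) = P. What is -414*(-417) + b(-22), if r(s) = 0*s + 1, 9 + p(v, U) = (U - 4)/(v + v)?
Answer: 55937113/324 ≈ 1.7265e+5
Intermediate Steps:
p(v, U) = -9 + (-4 + U)/(2*v) (p(v, U) = -9 + (U - 4)/(v + v) = -9 + (-4 + U)/((2*v)) = -9 + (-4 + U)*(1/(2*v)) = -9 + (-4 + U)/(2*v))
r(s) = 1 (r(s) = 0 + 1 = 1)
Y(P) = P/3
b(o) = (-19/9 + o/36)² (b(o) = (1 + ((½)*(-4 + o - 18*6)/6)/3)² = (1 + ((½)*(⅙)*(-4 + o - 108))/3)² = (1 + ((½)*(⅙)*(-112 + o))/3)² = (1 + (-28/3 + o/12)/3)² = (1 + (-28/9 + o/36))² = (-19/9 + o/36)²)
-414*(-417) + b(-22) = -414*(-417) + (-76 - 22)²/1296 = 172638 + (1/1296)*(-98)² = 172638 + (1/1296)*9604 = 172638 + 2401/324 = 55937113/324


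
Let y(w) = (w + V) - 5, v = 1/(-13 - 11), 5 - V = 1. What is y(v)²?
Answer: 625/576 ≈ 1.0851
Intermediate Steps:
V = 4 (V = 5 - 1*1 = 5 - 1 = 4)
v = -1/24 (v = 1/(-24) = -1/24 ≈ -0.041667)
y(w) = -1 + w (y(w) = (w + 4) - 5 = (4 + w) - 5 = -1 + w)
y(v)² = (-1 - 1/24)² = (-25/24)² = 625/576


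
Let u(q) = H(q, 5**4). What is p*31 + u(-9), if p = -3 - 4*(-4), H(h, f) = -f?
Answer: -222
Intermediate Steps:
u(q) = -625 (u(q) = -1*5**4 = -1*625 = -625)
p = 13 (p = -3 + 16 = 13)
p*31 + u(-9) = 13*31 - 625 = 403 - 625 = -222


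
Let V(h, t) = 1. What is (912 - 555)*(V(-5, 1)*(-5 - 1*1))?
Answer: -2142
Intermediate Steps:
(912 - 555)*(V(-5, 1)*(-5 - 1*1)) = (912 - 555)*(1*(-5 - 1*1)) = 357*(1*(-5 - 1)) = 357*(1*(-6)) = 357*(-6) = -2142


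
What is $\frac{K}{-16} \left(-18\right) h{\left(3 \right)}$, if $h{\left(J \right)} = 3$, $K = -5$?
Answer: $- \frac{135}{8} \approx -16.875$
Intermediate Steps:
$\frac{K}{-16} \left(-18\right) h{\left(3 \right)} = - \frac{5}{-16} \left(-18\right) 3 = \left(-5\right) \left(- \frac{1}{16}\right) \left(-18\right) 3 = \frac{5}{16} \left(-18\right) 3 = \left(- \frac{45}{8}\right) 3 = - \frac{135}{8}$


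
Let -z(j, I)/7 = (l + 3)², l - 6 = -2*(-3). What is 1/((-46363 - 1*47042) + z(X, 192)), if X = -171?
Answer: -1/94980 ≈ -1.0529e-5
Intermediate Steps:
l = 12 (l = 6 - 2*(-3) = 6 + 6 = 12)
z(j, I) = -1575 (z(j, I) = -7*(12 + 3)² = -7*15² = -7*225 = -1575)
1/((-46363 - 1*47042) + z(X, 192)) = 1/((-46363 - 1*47042) - 1575) = 1/((-46363 - 47042) - 1575) = 1/(-93405 - 1575) = 1/(-94980) = -1/94980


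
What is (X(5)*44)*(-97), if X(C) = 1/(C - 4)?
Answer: -4268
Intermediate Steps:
X(C) = 1/(-4 + C)
(X(5)*44)*(-97) = (44/(-4 + 5))*(-97) = (44/1)*(-97) = (1*44)*(-97) = 44*(-97) = -4268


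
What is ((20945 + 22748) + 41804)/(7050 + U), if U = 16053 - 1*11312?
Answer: 85497/11791 ≈ 7.2510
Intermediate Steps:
U = 4741 (U = 16053 - 11312 = 4741)
((20945 + 22748) + 41804)/(7050 + U) = ((20945 + 22748) + 41804)/(7050 + 4741) = (43693 + 41804)/11791 = 85497*(1/11791) = 85497/11791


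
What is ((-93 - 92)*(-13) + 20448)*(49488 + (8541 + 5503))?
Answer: 1451896796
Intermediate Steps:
((-93 - 92)*(-13) + 20448)*(49488 + (8541 + 5503)) = (-185*(-13) + 20448)*(49488 + 14044) = (2405 + 20448)*63532 = 22853*63532 = 1451896796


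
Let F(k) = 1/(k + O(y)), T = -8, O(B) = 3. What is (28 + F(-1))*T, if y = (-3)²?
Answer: -228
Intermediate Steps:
y = 9
F(k) = 1/(3 + k) (F(k) = 1/(k + 3) = 1/(3 + k))
(28 + F(-1))*T = (28 + 1/(3 - 1))*(-8) = (28 + 1/2)*(-8) = (28 + ½)*(-8) = (57/2)*(-8) = -228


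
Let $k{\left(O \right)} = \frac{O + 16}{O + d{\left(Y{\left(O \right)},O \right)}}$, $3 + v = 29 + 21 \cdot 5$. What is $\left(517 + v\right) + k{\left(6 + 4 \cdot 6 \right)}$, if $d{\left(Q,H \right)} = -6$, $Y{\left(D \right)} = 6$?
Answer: $\frac{7799}{12} \approx 649.92$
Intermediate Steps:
$v = 131$ ($v = -3 + \left(29 + 21 \cdot 5\right) = -3 + \left(29 + 105\right) = -3 + 134 = 131$)
$k{\left(O \right)} = \frac{16 + O}{-6 + O}$ ($k{\left(O \right)} = \frac{O + 16}{O - 6} = \frac{16 + O}{-6 + O}$)
$\left(517 + v\right) + k{\left(6 + 4 \cdot 6 \right)} = \left(517 + 131\right) + \frac{16 + \left(6 + 4 \cdot 6\right)}{-6 + \left(6 + 4 \cdot 6\right)} = 648 + \frac{16 + \left(6 + 24\right)}{-6 + \left(6 + 24\right)} = 648 + \frac{16 + 30}{-6 + 30} = 648 + \frac{1}{24} \cdot 46 = 648 + \frac{23}{12} = \frac{7799}{12}$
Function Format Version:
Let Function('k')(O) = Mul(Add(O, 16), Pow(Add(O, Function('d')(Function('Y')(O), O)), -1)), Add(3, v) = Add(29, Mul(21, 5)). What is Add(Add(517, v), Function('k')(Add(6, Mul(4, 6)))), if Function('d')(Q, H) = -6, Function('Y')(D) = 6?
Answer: Rational(7799, 12) ≈ 649.92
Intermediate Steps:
v = 131 (v = Add(-3, Add(29, Mul(21, 5))) = Add(-3, Add(29, 105)) = Add(-3, 134) = 131)
Function('k')(O) = Mul(Pow(Add(-6, O), -1), Add(16, O)) (Function('k')(O) = Mul(Add(O, 16), Pow(Add(O, -6), -1)) = Mul(Add(16, O), Pow(Add(-6, O), -1)) = Mul(Pow(Add(-6, O), -1), Add(16, O)))
Add(Add(517, v), Function('k')(Add(6, Mul(4, 6)))) = Add(Add(517, 131), Mul(Pow(Add(-6, Add(6, Mul(4, 6))), -1), Add(16, Add(6, Mul(4, 6))))) = Add(648, Mul(Pow(Add(-6, Add(6, 24)), -1), Add(16, Add(6, 24)))) = Add(648, Mul(Pow(Add(-6, 30), -1), Add(16, 30))) = Add(648, Mul(Pow(24, -1), 46)) = Add(648, Mul(Rational(1, 24), 46)) = Add(648, Rational(23, 12)) = Rational(7799, 12)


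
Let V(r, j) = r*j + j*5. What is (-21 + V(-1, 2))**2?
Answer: 169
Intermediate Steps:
V(r, j) = 5*j + j*r (V(r, j) = j*r + 5*j = 5*j + j*r)
(-21 + V(-1, 2))**2 = (-21 + 2*(5 - 1))**2 = (-21 + 2*4)**2 = (-21 + 8)**2 = (-13)**2 = 169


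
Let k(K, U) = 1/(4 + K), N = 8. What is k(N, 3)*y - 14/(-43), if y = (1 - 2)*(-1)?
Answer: 211/516 ≈ 0.40891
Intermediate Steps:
y = 1 (y = -1*(-1) = 1)
k(N, 3)*y - 14/(-43) = 1/(4 + 8) - 14/(-43) = 1/12 - 14*(-1/43) = (1/12)*1 + 14/43 = 1/12 + 14/43 = 211/516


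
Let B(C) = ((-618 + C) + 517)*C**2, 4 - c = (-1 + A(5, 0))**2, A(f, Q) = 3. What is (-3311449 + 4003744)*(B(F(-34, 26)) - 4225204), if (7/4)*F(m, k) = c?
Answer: -2925087603180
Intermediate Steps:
c = 0 (c = 4 - (-1 + 3)**2 = 4 - 1*2**2 = 4 - 1*4 = 4 - 4 = 0)
F(m, k) = 0 (F(m, k) = (4/7)*0 = 0)
B(C) = C**2*(-101 + C) (B(C) = (-101 + C)*C**2 = C**2*(-101 + C))
(-3311449 + 4003744)*(B(F(-34, 26)) - 4225204) = (-3311449 + 4003744)*(0**2*(-101 + 0) - 4225204) = 692295*(0*(-101) - 4225204) = 692295*(0 - 4225204) = 692295*(-4225204) = -2925087603180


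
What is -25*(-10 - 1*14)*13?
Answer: 7800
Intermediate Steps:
-25*(-10 - 1*14)*13 = -25*(-10 - 14)*13 = -25*(-24)*13 = 600*13 = 7800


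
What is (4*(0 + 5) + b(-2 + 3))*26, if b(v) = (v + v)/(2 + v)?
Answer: 1612/3 ≈ 537.33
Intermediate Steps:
b(v) = 2*v/(2 + v) (b(v) = (2*v)/(2 + v) = 2*v/(2 + v))
(4*(0 + 5) + b(-2 + 3))*26 = (4*(0 + 5) + 2*(-2 + 3)/(2 + (-2 + 3)))*26 = (4*5 + 2*1/(2 + 1))*26 = (20 + 2*1/3)*26 = (20 + 2*1*(1/3))*26 = (20 + 2/3)*26 = (62/3)*26 = 1612/3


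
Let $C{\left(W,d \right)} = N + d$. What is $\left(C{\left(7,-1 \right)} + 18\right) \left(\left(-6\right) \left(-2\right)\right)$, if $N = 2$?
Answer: $228$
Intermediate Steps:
$C{\left(W,d \right)} = 2 + d$
$\left(C{\left(7,-1 \right)} + 18\right) \left(\left(-6\right) \left(-2\right)\right) = \left(\left(2 - 1\right) + 18\right) \left(\left(-6\right) \left(-2\right)\right) = \left(1 + 18\right) 12 = 19 \cdot 12 = 228$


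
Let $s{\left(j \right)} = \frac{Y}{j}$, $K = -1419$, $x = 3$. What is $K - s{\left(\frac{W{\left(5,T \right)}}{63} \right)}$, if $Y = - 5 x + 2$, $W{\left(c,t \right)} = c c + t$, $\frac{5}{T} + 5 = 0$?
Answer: $- \frac{11079}{8} \approx -1384.9$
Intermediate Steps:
$T = -1$ ($T = \frac{5}{-5 + 0} = \frac{5}{-5} = 5 \left(- \frac{1}{5}\right) = -1$)
$W{\left(c,t \right)} = t + c^{2}$ ($W{\left(c,t \right)} = c^{2} + t = t + c^{2}$)
$Y = -13$ ($Y = \left(-5\right) 3 + 2 = -15 + 2 = -13$)
$s{\left(j \right)} = - \frac{13}{j}$
$K - s{\left(\frac{W{\left(5,T \right)}}{63} \right)} = -1419 - - \frac{13}{\left(-1 + 5^{2}\right) \frac{1}{63}} = -1419 - - \frac{13}{\left(-1 + 25\right) \frac{1}{63}} = -1419 - - \frac{13}{24 \cdot \frac{1}{63}} = -1419 - - \frac{13}{\frac{8}{21}} = -1419 - \left(-13\right) \frac{21}{8} = -1419 - - \frac{273}{8} = -1419 + \frac{273}{8} = - \frac{11079}{8}$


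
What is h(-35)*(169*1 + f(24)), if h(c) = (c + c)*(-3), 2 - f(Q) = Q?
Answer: 30870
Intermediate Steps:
f(Q) = 2 - Q
h(c) = -6*c (h(c) = (2*c)*(-3) = -6*c)
h(-35)*(169*1 + f(24)) = (-6*(-35))*(169*1 + (2 - 1*24)) = 210*(169 + (2 - 24)) = 210*(169 - 22) = 210*147 = 30870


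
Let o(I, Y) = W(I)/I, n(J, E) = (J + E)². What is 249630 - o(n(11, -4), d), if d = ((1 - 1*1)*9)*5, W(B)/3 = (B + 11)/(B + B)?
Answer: 599361540/2401 ≈ 2.4963e+5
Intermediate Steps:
W(B) = 3*(11 + B)/(2*B) (W(B) = 3*((B + 11)/(B + B)) = 3*((11 + B)/((2*B))) = 3*((11 + B)*(1/(2*B))) = 3*((11 + B)/(2*B)) = 3*(11 + B)/(2*B))
n(J, E) = (E + J)²
d = 0 (d = ((1 - 1)*9)*5 = (0*9)*5 = 0*5 = 0)
o(I, Y) = 3*(11 + I)/(2*I²) (o(I, Y) = (3*(11 + I)/(2*I))/I = 3*(11 + I)/(2*I²))
249630 - o(n(11, -4), d) = 249630 - 3*(11 + (-4 + 11)²)/(2*((-4 + 11)²)²) = 249630 - 3*(11 + 7²)/(2*(7²)²) = 249630 - 3*(11 + 49)/(2*49²) = 249630 - 3*60/(2*2401) = 249630 - 1*90/2401 = 249630 - 90/2401 = 599361540/2401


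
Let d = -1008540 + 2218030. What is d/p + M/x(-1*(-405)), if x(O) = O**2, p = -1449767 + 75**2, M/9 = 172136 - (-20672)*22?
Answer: 88331854739/2631948795 ≈ 33.561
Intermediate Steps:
d = 1209490
M = 5642280 (M = 9*(172136 - (-20672)*22) = 9*(172136 - 1*(-454784)) = 9*(172136 + 454784) = 9*626920 = 5642280)
p = -1444142 (p = -1449767 + 5625 = -1444142)
d/p + M/x(-1*(-405)) = 1209490/(-1444142) + 5642280/((-1*(-405))**2) = 1209490*(-1/1444142) + 5642280/(405**2) = -604745/722071 + 5642280/164025 = -604745/722071 + 5642280*(1/164025) = -604745/722071 + 125384/3645 = 88331854739/2631948795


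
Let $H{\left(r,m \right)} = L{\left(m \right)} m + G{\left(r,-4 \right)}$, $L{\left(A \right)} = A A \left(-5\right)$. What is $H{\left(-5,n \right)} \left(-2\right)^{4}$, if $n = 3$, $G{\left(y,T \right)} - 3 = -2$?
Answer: $-2144$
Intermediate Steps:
$G{\left(y,T \right)} = 1$ ($G{\left(y,T \right)} = 3 - 2 = 1$)
$L{\left(A \right)} = - 5 A^{2}$ ($L{\left(A \right)} = A^{2} \left(-5\right) = - 5 A^{2}$)
$H{\left(r,m \right)} = 1 - 5 m^{3}$ ($H{\left(r,m \right)} = - 5 m^{2} m + 1 = - 5 m^{3} + 1 = 1 - 5 m^{3}$)
$H{\left(-5,n \right)} \left(-2\right)^{4} = \left(1 - 5 \cdot 3^{3}\right) \left(-2\right)^{4} = \left(1 - 135\right) 16 = \left(-134\right) 16 = -2144$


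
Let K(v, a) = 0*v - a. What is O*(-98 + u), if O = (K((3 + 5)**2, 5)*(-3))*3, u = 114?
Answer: 720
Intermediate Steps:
K(v, a) = -a (K(v, a) = 0 - a = -a)
O = 45 (O = (-1*5*(-3))*3 = -5*(-3)*3 = 15*3 = 45)
O*(-98 + u) = 45*(-98 + 114) = 45*16 = 720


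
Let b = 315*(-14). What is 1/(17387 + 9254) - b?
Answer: 117486811/26641 ≈ 4410.0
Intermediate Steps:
b = -4410
1/(17387 + 9254) - b = 1/(17387 + 9254) - 1*(-4410) = 1/26641 + 4410 = 117486811/26641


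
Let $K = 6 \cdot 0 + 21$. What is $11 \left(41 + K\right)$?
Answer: $682$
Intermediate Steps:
$K = 21$ ($K = 0 + 21 = 21$)
$11 \left(41 + K\right) = 11 \left(41 + 21\right) = 11 \cdot 62 = 682$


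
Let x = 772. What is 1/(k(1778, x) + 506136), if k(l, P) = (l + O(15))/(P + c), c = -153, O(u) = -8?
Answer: 619/313299954 ≈ 1.9757e-6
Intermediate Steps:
k(l, P) = (-8 + l)/(-153 + P) (k(l, P) = (l - 8)/(P - 153) = (-8 + l)/(-153 + P))
1/(k(1778, x) + 506136) = 1/((-8 + 1778)/(-153 + 772) + 506136) = 1/(1770/619 + 506136) = 1/(313299954/619) = 619/313299954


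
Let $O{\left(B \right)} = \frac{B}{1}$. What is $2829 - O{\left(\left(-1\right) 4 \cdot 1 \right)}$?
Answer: $2833$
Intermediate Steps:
$O{\left(B \right)} = B$ ($O{\left(B \right)} = B 1 = B$)
$2829 - O{\left(\left(-1\right) 4 \cdot 1 \right)} = 2829 - \left(-1\right) 4 \cdot 1 = 2829 - \left(-4\right) 1 = 2829 - -4 = 2829 + 4 = 2833$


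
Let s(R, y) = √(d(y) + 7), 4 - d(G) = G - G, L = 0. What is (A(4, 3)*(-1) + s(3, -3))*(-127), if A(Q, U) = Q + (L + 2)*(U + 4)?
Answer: 2286 - 127*√11 ≈ 1864.8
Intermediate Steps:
A(Q, U) = 8 + Q + 2*U (A(Q, U) = Q + (0 + 2)*(U + 4) = Q + 2*(4 + U) = Q + (8 + 2*U) = 8 + Q + 2*U)
d(G) = 4 (d(G) = 4 - (G - G) = 4 - 1*0 = 4 + 0 = 4)
s(R, y) = √11 (s(R, y) = √(4 + 7) = √11)
(A(4, 3)*(-1) + s(3, -3))*(-127) = ((8 + 4 + 2*3)*(-1) + √11)*(-127) = ((8 + 4 + 6)*(-1) + √11)*(-127) = (18*(-1) + √11)*(-127) = (-18 + √11)*(-127) = 2286 - 127*√11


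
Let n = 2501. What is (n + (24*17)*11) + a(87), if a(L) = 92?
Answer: 7081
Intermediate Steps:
(n + (24*17)*11) + a(87) = (2501 + (24*17)*11) + 92 = (2501 + 408*11) + 92 = (2501 + 4488) + 92 = 6989 + 92 = 7081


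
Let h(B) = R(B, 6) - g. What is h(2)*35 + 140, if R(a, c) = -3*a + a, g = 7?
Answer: -245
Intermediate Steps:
R(a, c) = -2*a
h(B) = -7 - 2*B (h(B) = -2*B - 1*7 = -2*B - 7 = -7 - 2*B)
h(2)*35 + 140 = (-7 - 2*2)*35 + 140 = (-7 - 4)*35 + 140 = -11*35 + 140 = -385 + 140 = -245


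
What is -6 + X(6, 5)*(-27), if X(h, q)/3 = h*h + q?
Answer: -3327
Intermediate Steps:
X(h, q) = 3*q + 3*h² (X(h, q) = 3*(h*h + q) = 3*(h² + q) = 3*(q + h²) = 3*q + 3*h²)
-6 + X(6, 5)*(-27) = -6 + (3*5 + 3*6²)*(-27) = -6 + (15 + 3*36)*(-27) = -6 + (15 + 108)*(-27) = -6 + 123*(-27) = -6 - 3321 = -3327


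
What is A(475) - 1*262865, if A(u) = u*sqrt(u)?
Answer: -262865 + 2375*sqrt(19) ≈ -2.5251e+5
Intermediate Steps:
A(u) = u**(3/2)
A(475) - 1*262865 = 475**(3/2) - 1*262865 = 2375*sqrt(19) - 262865 = -262865 + 2375*sqrt(19)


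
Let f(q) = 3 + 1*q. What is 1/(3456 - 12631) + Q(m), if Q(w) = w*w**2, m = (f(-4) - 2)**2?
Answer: 6688574/9175 ≈ 729.00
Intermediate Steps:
f(q) = 3 + q
m = 9 (m = ((3 - 4) - 2)**2 = (-1 - 2)**2 = (-3)**2 = 9)
Q(w) = w**3
1/(3456 - 12631) + Q(m) = 1/(3456 - 12631) + 9**3 = 1/(-9175) + 729 = -1/9175 + 729 = 6688574/9175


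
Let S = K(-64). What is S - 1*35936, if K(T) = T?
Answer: -36000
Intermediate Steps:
S = -64
S - 1*35936 = -64 - 1*35936 = -64 - 35936 = -36000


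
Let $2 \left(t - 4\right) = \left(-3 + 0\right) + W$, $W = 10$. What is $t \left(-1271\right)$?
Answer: $- \frac{19065}{2} \approx -9532.5$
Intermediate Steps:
$t = \frac{15}{2}$ ($t = 4 + \frac{\left(-3 + 0\right) + 10}{2} = 4 + \frac{-3 + 10}{2} = 4 + \frac{1}{2} \cdot 7 = 4 + \frac{7}{2} = \frac{15}{2} \approx 7.5$)
$t \left(-1271\right) = \frac{15}{2} \left(-1271\right) = - \frac{19065}{2}$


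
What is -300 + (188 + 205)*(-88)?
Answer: -34884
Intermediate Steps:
-300 + (188 + 205)*(-88) = -300 + 393*(-88) = -300 - 34584 = -34884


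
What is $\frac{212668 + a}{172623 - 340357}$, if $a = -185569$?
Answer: $- \frac{27099}{167734} \approx -0.16156$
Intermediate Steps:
$\frac{212668 + a}{172623 - 340357} = \frac{212668 - 185569}{172623 - 340357} = \frac{27099}{-167734} = 27099 \left(- \frac{1}{167734}\right) = - \frac{27099}{167734}$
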